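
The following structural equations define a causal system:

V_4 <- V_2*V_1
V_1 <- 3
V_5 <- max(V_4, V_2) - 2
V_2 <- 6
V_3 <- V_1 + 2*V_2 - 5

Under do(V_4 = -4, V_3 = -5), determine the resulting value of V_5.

The joint intervention fixes V_4 = -4, V_3 = -5, removing each variable's own equation.
V_5 = max(V_4, V_2) - 2  [with V_4=-4, V_2=6]  = 4

4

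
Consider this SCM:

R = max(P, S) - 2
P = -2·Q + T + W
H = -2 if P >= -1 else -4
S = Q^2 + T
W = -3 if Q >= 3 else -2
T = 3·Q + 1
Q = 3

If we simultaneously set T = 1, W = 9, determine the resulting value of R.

8

Setting T = 1, W = 9 by intervention discards those variables' equations.
P = -2·Q + T + W  [with Q=3, T=1, W=9]  = 4
S = Q^2 + T  [with Q=3, T=1]  = 10
R = max(P, S) - 2  [with P=4, S=10]  = 8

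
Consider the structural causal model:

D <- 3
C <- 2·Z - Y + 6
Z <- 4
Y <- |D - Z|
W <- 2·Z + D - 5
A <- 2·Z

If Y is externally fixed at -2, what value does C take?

Under do(Y=-2), the mechanism Y <- |D - Z| is discarded; Y is fixed at -2.
C = 2·Z - Y + 6  [with Z=4, Y=-2]  = 16

16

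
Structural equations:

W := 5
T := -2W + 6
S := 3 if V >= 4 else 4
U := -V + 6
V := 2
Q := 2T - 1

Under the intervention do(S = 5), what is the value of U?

4

The intervention breaks the incoming arrows to S: S := 3 if V >= 4 else 4 no longer applies, and S = 5.
Since U is not a descendant of the intervened variable, it is unaffected.
U = -V + 6  [with V=2]  = 4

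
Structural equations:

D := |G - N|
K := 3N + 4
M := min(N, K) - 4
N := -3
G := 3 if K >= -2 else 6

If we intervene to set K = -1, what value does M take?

The intervention breaks the incoming arrows to K: K := 3N + 4 no longer applies, and K = -1.
M = min(N, K) - 4  [with N=-3, K=-1]  = -7

-7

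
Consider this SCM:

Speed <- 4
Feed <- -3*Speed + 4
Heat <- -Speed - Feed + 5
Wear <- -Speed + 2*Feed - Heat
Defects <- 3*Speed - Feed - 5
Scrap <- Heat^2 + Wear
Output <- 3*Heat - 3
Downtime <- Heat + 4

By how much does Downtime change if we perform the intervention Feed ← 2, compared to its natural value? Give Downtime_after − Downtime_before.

-10

do(Feed=2) replaces the equation Feed <- -3*Speed + 4 with the constant Feed = 2.
Heat = -Speed - Feed + 5  [with Speed=4, Feed=2]  = -1
Downtime = Heat + 4  [with Heat=-1]  = 3
Without intervention: Feed = -3*Speed + 4  [with Speed=4]  = -8; Heat = -Speed - Feed + 5  [with Speed=4, Feed=-8]  = 9; Downtime = Heat + 4  [with Heat=9]  = 13.
Change = 3 − 13 = -10.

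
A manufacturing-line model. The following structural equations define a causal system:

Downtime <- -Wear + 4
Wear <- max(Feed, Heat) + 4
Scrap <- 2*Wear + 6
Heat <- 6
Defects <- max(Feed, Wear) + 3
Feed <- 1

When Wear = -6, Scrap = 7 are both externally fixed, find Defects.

4

The joint intervention fixes Wear = -6, Scrap = 7, removing each variable's own equation.
Defects = max(Feed, Wear) + 3  [with Feed=1, Wear=-6]  = 4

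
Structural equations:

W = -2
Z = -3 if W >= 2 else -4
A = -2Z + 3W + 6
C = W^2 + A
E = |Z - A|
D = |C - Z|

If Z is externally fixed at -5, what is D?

19

Under do(Z=-5), the mechanism Z = -3 if W >= 2 else -4 is discarded; Z is fixed at -5.
A = -2Z + 3W + 6  [with Z=-5, W=-2]  = 10
C = W^2 + A  [with W=-2, A=10]  = 14
D = |C - Z|  [with C=14, Z=-5]  = 19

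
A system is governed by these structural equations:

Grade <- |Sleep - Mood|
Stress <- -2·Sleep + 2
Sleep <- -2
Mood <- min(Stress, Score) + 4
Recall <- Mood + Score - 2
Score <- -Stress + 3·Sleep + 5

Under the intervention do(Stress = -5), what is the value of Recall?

do(Stress=-5) replaces the equation Stress <- -2·Sleep + 2 with the constant Stress = -5.
Score = -Stress + 3·Sleep + 5  [with Stress=-5, Sleep=-2]  = 4
Mood = min(Stress, Score) + 4  [with Stress=-5, Score=4]  = -1
Recall = Mood + Score - 2  [with Mood=-1, Score=4]  = 1

1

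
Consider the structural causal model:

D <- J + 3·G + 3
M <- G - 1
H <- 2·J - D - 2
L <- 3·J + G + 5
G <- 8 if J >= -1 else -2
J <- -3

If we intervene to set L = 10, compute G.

-2

Under do(L=10), the mechanism L <- 3·J + G + 5 is discarded; L is fixed at 10.
Since G is not a descendant of the intervened variable, it is unaffected.
G = 8 if J >= -1 else -2  [with J=-3]  = -2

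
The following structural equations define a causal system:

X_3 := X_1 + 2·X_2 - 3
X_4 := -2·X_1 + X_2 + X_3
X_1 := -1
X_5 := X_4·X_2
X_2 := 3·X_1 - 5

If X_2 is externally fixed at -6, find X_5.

120

do(X_2=-6) replaces the equation X_2 := 3·X_1 - 5 with the constant X_2 = -6.
X_3 = X_1 + 2·X_2 - 3  [with X_1=-1, X_2=-6]  = -16
X_4 = -2·X_1 + X_2 + X_3  [with X_1=-1, X_2=-6, X_3=-16]  = -20
X_5 = X_4·X_2  [with X_4=-20, X_2=-6]  = 120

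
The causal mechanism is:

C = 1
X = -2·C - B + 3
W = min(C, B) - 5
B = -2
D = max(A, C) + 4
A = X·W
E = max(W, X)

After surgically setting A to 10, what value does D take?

Under do(A=10), the mechanism A = X·W is discarded; A is fixed at 10.
D = max(A, C) + 4  [with A=10, C=1]  = 14

14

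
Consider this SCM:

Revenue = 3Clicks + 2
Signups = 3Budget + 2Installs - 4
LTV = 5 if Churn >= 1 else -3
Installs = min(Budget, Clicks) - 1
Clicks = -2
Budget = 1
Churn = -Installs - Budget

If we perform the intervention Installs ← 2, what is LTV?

The intervention breaks the incoming arrows to Installs: Installs = min(Budget, Clicks) - 1 no longer applies, and Installs = 2.
Churn = -Installs - Budget  [with Installs=2, Budget=1]  = -3
LTV = 5 if Churn >= 1 else -3  [with Churn=-3]  = -3

-3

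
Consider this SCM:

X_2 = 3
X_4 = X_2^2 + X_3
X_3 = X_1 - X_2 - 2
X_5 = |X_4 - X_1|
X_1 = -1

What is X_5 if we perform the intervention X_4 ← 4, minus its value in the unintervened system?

Intervening sets X_4 = 4 and removes its equation (X_4 = X_2^2 + X_3).
X_5 = |X_4 - X_1|  [with X_4=4, X_1=-1]  = 5
Without intervention: X_3 = X_1 - X_2 - 2  [with X_1=-1, X_2=3]  = -6; X_4 = X_2^2 + X_3  [with X_2=3, X_3=-6]  = 3; X_5 = |X_4 - X_1|  [with X_4=3, X_1=-1]  = 4.
Change = 5 − 4 = 1.

1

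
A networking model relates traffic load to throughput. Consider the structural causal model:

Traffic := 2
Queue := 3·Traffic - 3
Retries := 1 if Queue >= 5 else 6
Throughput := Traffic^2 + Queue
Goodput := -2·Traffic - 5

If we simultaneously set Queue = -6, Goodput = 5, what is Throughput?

The joint intervention fixes Queue = -6, Goodput = 5, removing each variable's own equation.
Throughput = Traffic^2 + Queue  [with Traffic=2, Queue=-6]  = -2

-2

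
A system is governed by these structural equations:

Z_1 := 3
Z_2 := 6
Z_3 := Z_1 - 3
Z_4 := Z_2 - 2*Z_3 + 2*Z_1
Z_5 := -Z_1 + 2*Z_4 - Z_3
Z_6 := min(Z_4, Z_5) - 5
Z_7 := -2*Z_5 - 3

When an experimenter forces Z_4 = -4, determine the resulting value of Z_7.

The intervention breaks the incoming arrows to Z_4: Z_4 := Z_2 - 2*Z_3 + 2*Z_1 no longer applies, and Z_4 = -4.
Z_3 = Z_1 - 3  [with Z_1=3]  = 0
Z_5 = -Z_1 + 2*Z_4 - Z_3  [with Z_1=3, Z_4=-4, Z_3=0]  = -11
Z_7 = -2*Z_5 - 3  [with Z_5=-11]  = 19

19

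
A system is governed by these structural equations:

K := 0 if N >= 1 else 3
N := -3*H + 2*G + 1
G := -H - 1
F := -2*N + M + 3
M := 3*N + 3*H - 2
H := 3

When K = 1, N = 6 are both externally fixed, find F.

16

The joint intervention fixes K = 1, N = 6, removing each variable's own equation.
M = 3*N + 3*H - 2  [with N=6, H=3]  = 25
F = -2*N + M + 3  [with N=6, M=25]  = 16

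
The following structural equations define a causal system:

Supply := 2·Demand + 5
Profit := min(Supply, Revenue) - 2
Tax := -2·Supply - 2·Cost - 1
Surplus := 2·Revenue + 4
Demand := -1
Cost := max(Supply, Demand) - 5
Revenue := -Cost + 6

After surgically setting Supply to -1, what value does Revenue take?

12

Under do(Supply=-1), the mechanism Supply := 2·Demand + 5 is discarded; Supply is fixed at -1.
Cost = max(Supply, Demand) - 5  [with Supply=-1, Demand=-1]  = -6
Revenue = -Cost + 6  [with Cost=-6]  = 12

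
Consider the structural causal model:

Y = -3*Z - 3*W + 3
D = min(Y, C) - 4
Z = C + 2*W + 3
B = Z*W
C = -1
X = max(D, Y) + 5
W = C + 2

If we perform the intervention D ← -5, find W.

1

do(D=-5) replaces the equation D = min(Y, C) - 4 with the constant D = -5.
W is not downstream of the intervention, so its value is determined by the original equations.
W = C + 2  [with C=-1]  = 1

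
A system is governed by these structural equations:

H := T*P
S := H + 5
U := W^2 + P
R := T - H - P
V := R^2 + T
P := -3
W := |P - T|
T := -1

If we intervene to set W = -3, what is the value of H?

do(W=-3) replaces the equation W := |P - T| with the constant W = -3.
H is not downstream of the intervention, so its value is determined by the original equations.
H = T*P  [with T=-1, P=-3]  = 3

3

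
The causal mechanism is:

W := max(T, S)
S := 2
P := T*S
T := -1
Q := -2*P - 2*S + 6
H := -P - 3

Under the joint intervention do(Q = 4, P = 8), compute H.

Under do(Q = 4, P = 8), each intervened variable's structural equation is replaced by its fixed value.
H = -P - 3  [with P=8]  = -11

-11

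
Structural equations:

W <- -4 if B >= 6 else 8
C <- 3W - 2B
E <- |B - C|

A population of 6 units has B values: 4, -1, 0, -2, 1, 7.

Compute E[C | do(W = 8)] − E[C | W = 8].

The intervention sets W=8 in all 6 units regardless of B. Recomputing C per unit gives 16, 26, 24, 28, 22, 10; average 21.
E[C|W=8] averages over only the 5 units with W=8 (B = 4, -1, 0, -2, 1): C = 16, 26, 24, 28, 22, mean 23.2.
Difference = 21 − 23.2 = -2.2.

-2.2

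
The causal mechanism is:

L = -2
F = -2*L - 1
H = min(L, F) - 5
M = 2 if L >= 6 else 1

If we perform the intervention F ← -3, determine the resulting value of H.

The intervention breaks the incoming arrows to F: F = -2*L - 1 no longer applies, and F = -3.
H = min(L, F) - 5  [with L=-2, F=-3]  = -8

-8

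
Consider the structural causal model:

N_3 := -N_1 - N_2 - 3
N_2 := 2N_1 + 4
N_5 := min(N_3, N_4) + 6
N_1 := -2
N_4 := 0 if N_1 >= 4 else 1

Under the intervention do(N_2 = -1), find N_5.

6

do(N_2=-1) replaces the equation N_2 := 2N_1 + 4 with the constant N_2 = -1.
N_3 = -N_1 - N_2 - 3  [with N_1=-2, N_2=-1]  = 0
N_4 = 0 if N_1 >= 4 else 1  [with N_1=-2]  = 1
N_5 = min(N_3, N_4) + 6  [with N_3=0, N_4=1]  = 6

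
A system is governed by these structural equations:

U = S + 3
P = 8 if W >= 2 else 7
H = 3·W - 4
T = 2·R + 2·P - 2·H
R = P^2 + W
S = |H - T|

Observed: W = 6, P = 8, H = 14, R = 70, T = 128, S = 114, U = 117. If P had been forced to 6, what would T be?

68

do(P=6) replaces the equation P = 8 if W >= 2 else 7 with the constant P = 6.
H = 3·W - 4  [with W=6]  = 14
R = P^2 + W  [with P=6, W=6]  = 42
T = 2·R + 2·P - 2·H  [with R=42, P=6, H=14]  = 68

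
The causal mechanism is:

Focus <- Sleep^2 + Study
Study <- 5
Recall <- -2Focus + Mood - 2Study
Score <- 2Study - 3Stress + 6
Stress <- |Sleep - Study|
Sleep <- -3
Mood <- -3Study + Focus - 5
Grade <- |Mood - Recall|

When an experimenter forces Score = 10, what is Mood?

-6

The intervention breaks the incoming arrows to Score: Score <- 2Study - 3Stress + 6 no longer applies, and Score = 10.
Since Mood is not a descendant of the intervened variable, it is unaffected.
Focus = Sleep^2 + Study  [with Sleep=-3, Study=5]  = 14
Mood = -3Study + Focus - 5  [with Study=5, Focus=14]  = -6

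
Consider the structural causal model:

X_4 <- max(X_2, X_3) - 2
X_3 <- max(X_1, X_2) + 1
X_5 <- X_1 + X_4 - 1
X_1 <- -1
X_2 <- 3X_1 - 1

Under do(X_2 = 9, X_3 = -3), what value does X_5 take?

Under do(X_2 = 9, X_3 = -3), each intervened variable's structural equation is replaced by its fixed value.
X_4 = max(X_2, X_3) - 2  [with X_2=9, X_3=-3]  = 7
X_5 = X_1 + X_4 - 1  [with X_1=-1, X_4=7]  = 5

5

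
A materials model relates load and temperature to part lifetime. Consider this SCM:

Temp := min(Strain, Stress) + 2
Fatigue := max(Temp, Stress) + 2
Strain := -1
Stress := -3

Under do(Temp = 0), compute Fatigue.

The intervention breaks the incoming arrows to Temp: Temp := min(Strain, Stress) + 2 no longer applies, and Temp = 0.
Fatigue = max(Temp, Stress) + 2  [with Temp=0, Stress=-3]  = 2

2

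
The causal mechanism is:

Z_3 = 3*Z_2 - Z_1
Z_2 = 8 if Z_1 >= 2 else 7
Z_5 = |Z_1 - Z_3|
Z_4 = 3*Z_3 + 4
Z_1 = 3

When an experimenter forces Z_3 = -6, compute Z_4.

-14

The intervention breaks the incoming arrows to Z_3: Z_3 = 3*Z_2 - Z_1 no longer applies, and Z_3 = -6.
Z_4 = 3*Z_3 + 4  [with Z_3=-6]  = -14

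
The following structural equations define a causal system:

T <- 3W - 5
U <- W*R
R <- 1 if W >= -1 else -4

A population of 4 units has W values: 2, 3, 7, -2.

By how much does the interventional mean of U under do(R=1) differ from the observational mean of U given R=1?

Every unit gets R=1 under the intervention. U values become 2, 3, 7, -2; E[U|do(R=1)] = 2.5.
Observing R=1 restricts to units where R's equation naturally yields 1: W ∈ {2, 3, 7}. In that subpopulation U = 2, 3, 7, mean 4.
Difference = 2.5 − 4 = -1.5.

-1.5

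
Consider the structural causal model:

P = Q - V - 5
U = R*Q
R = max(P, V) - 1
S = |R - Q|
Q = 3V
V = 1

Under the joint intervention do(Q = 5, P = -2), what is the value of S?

Under do(Q = 5, P = -2), each intervened variable's structural equation is replaced by its fixed value.
R = max(P, V) - 1  [with P=-2, V=1]  = 0
S = |R - Q|  [with R=0, Q=5]  = 5

5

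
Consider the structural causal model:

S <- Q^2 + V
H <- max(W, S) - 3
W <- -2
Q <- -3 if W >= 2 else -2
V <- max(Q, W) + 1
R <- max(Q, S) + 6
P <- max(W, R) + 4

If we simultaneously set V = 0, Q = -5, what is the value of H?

22

Setting V = 0, Q = -5 by intervention discards those variables' equations.
S = Q^2 + V  [with Q=-5, V=0]  = 25
H = max(W, S) - 3  [with W=-2, S=25]  = 22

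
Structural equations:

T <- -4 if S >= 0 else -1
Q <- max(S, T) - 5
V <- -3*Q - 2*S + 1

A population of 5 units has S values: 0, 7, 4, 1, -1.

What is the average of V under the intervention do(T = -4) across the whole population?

5

The intervention sets T=-4 in all 5 units regardless of S. Recomputing V per unit gives 16, -19, -4, 11, 21; average 5.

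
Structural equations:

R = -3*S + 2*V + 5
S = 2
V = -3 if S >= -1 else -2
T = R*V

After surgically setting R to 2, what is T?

The intervention breaks the incoming arrows to R: R = -3*S + 2*V + 5 no longer applies, and R = 2.
V = -3 if S >= -1 else -2  [with S=2]  = -3
T = R*V  [with R=2, V=-3]  = -6

-6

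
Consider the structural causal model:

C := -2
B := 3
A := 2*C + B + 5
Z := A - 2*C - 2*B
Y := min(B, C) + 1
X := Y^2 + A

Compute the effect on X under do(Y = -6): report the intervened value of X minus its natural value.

The intervention breaks the incoming arrows to Y: Y := min(B, C) + 1 no longer applies, and Y = -6.
A = 2*C + B + 5  [with C=-2, B=3]  = 4
X = Y^2 + A  [with Y=-6, A=4]  = 40
Without intervention: A = 2*C + B + 5  [with C=-2, B=3]  = 4; Y = min(B, C) + 1  [with B=3, C=-2]  = -1; X = Y^2 + A  [with Y=-1, A=4]  = 5.
Change = 40 − 5 = 35.

35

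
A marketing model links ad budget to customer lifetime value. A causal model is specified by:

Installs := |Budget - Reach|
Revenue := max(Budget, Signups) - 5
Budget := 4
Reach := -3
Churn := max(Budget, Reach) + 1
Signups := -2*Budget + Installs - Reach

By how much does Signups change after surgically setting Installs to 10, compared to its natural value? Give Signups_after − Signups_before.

3

The intervention breaks the incoming arrows to Installs: Installs := |Budget - Reach| no longer applies, and Installs = 10.
Signups = -2*Budget + Installs - Reach  [with Budget=4, Installs=10, Reach=-3]  = 5
Without intervention: Installs = |Budget - Reach|  [with Budget=4, Reach=-3]  = 7; Signups = -2*Budget + Installs - Reach  [with Budget=4, Installs=7, Reach=-3]  = 2.
Change = 5 − 2 = 3.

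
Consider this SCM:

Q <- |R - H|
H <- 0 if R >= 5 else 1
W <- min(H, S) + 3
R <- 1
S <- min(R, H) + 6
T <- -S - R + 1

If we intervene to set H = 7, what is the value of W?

Under do(H=7), the mechanism H <- 0 if R >= 5 else 1 is discarded; H is fixed at 7.
S = min(R, H) + 6  [with R=1, H=7]  = 7
W = min(H, S) + 3  [with H=7, S=7]  = 10

10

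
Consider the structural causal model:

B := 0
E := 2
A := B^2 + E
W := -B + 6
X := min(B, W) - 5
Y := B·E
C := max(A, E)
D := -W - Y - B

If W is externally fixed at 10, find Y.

Under do(W=10), the mechanism W := -B + 6 is discarded; W is fixed at 10.
Since Y is not a descendant of the intervened variable, it is unaffected.
Y = B·E  [with B=0, E=2]  = 0

0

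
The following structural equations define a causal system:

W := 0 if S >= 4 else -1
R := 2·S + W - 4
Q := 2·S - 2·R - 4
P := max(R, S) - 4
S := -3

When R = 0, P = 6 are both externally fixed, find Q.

The joint intervention fixes R = 0, P = 6, removing each variable's own equation.
Q = 2·S - 2·R - 4  [with S=-3, R=0]  = -10

-10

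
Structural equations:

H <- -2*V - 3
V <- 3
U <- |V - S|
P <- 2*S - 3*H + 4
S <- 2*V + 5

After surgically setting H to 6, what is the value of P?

8

do(H=6) replaces the equation H <- -2*V - 3 with the constant H = 6.
S = 2*V + 5  [with V=3]  = 11
P = 2*S - 3*H + 4  [with S=11, H=6]  = 8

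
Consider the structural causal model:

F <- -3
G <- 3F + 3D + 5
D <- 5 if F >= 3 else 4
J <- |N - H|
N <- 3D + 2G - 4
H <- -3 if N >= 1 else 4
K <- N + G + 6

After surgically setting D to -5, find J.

Under do(D=-5), the mechanism D <- 5 if F >= 3 else 4 is discarded; D is fixed at -5.
G = 3F + 3D + 5  [with F=-3, D=-5]  = -19
N = 3D + 2G - 4  [with D=-5, G=-19]  = -57
H = -3 if N >= 1 else 4  [with N=-57]  = 4
J = |N - H|  [with N=-57, H=4]  = 61

61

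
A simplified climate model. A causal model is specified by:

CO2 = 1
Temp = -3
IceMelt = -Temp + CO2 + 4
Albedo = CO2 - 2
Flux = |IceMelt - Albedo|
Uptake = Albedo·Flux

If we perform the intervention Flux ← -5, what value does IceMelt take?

8

do(Flux=-5) replaces the equation Flux = |IceMelt - Albedo| with the constant Flux = -5.
IceMelt is not downstream of the intervention, so its value is determined by the original equations.
IceMelt = -Temp + CO2 + 4  [with Temp=-3, CO2=1]  = 8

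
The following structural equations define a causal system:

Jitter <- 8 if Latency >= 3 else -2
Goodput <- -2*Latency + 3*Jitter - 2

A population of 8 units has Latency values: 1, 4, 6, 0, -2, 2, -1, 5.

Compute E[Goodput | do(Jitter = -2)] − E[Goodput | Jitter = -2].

Every unit gets Jitter=-2 under the intervention. Goodput values become -10, -16, -20, -8, -4, -12, -6, -18; E[Goodput|do(Jitter=-2)] = -11.75.
Observing Jitter=-2 restricts to units where Jitter's equation naturally yields -2: Latency ∈ {1, 0, -2, 2, -1}. In that subpopulation Goodput = -10, -8, -4, -12, -6, mean -8.
Difference = -11.75 − (-8) = -3.75.

-3.75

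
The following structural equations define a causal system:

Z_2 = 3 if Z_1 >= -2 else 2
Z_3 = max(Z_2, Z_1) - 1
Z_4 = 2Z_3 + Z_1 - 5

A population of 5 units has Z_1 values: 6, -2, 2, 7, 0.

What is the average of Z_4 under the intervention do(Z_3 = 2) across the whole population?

1.6

do(Z_3=2) breaks Z_3's dependence on Z_1. With Z_3=2 fixed, Z_4 across the units is 5, -3, 1, 6, -1, mean 1.6.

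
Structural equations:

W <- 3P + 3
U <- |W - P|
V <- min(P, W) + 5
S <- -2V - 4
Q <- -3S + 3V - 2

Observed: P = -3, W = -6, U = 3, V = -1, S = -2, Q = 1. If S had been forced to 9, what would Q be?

The intervention breaks the incoming arrows to S: S <- -2V - 4 no longer applies, and S = 9.
W = 3P + 3  [with P=-3]  = -6
V = min(P, W) + 5  [with P=-3, W=-6]  = -1
Q = -3S + 3V - 2  [with S=9, V=-1]  = -32

-32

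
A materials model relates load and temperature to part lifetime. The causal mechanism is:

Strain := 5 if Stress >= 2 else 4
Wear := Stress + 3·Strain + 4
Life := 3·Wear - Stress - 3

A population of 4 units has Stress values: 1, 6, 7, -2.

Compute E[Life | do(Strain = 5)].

60

Under do(Strain=5), Strain's equation is replaced by Strain=5 for every unit. Per-unit Life: 56, 66, 68, 50. Mean = 60.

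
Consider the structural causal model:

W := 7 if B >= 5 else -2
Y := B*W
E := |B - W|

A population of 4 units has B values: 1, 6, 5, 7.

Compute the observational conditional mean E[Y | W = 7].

Conditioning on W=7 selects the 3 unit(s) with B ∈ {6, 5, 7}. Their Y values: 42, 35, 49. Mean = 42.

42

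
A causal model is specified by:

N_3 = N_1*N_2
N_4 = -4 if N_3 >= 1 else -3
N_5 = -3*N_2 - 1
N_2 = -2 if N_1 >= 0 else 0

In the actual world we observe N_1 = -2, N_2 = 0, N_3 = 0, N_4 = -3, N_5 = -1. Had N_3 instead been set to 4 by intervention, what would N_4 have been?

The intervention breaks the incoming arrows to N_3: N_3 = N_1*N_2 no longer applies, and N_3 = 4.
N_4 = -4 if N_3 >= 1 else -3  [with N_3=4]  = -4

-4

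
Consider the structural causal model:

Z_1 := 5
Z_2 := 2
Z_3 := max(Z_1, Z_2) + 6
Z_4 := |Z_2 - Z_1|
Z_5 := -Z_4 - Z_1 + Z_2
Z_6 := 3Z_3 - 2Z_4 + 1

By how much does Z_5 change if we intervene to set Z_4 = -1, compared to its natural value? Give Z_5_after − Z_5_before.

Intervening sets Z_4 = -1 and removes its equation (Z_4 := |Z_2 - Z_1|).
Z_5 = -Z_4 - Z_1 + Z_2  [with Z_4=-1, Z_1=5, Z_2=2]  = -2
Without intervention: Z_4 = |Z_2 - Z_1|  [with Z_2=2, Z_1=5]  = 3; Z_5 = -Z_4 - Z_1 + Z_2  [with Z_4=3, Z_1=5, Z_2=2]  = -6.
Change = -2 − (-6) = 4.

4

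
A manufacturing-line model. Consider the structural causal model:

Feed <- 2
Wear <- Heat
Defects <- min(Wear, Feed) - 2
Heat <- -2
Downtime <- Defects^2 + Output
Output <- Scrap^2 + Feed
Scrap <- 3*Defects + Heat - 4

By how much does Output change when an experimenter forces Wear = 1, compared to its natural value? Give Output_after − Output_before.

-243

The intervention breaks the incoming arrows to Wear: Wear <- Heat no longer applies, and Wear = 1.
Defects = min(Wear, Feed) - 2  [with Wear=1, Feed=2]  = -1
Scrap = 3*Defects + Heat - 4  [with Defects=-1, Heat=-2]  = -9
Output = Scrap^2 + Feed  [with Scrap=-9, Feed=2]  = 83
Without intervention: Wear = Heat  [with Heat=-2]  = -2; Defects = min(Wear, Feed) - 2  [with Wear=-2, Feed=2]  = -4; Scrap = 3*Defects + Heat - 4  [with Defects=-4, Heat=-2]  = -18; Output = Scrap^2 + Feed  [with Scrap=-18, Feed=2]  = 326.
Change = 83 − 326 = -243.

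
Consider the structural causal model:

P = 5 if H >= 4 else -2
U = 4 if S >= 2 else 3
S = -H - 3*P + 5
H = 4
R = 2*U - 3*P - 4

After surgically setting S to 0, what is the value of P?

Under do(S=0), the mechanism S = -H - 3*P + 5 is discarded; S is fixed at 0.
Since P is not a descendant of the intervened variable, it is unaffected.
P = 5 if H >= 4 else -2  [with H=4]  = 5

5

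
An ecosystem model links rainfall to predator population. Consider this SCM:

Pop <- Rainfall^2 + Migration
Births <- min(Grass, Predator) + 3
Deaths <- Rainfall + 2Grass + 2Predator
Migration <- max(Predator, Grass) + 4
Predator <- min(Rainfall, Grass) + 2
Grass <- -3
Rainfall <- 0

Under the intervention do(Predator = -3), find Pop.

1

The intervention breaks the incoming arrows to Predator: Predator <- min(Rainfall, Grass) + 2 no longer applies, and Predator = -3.
Migration = max(Predator, Grass) + 4  [with Predator=-3, Grass=-3]  = 1
Pop = Rainfall^2 + Migration  [with Rainfall=0, Migration=1]  = 1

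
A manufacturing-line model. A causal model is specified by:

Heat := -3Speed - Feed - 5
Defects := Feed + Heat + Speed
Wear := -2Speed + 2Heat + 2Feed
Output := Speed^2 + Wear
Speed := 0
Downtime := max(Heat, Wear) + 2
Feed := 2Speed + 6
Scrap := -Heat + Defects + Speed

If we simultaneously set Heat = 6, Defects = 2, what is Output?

Under do(Heat = 6, Defects = 2), each intervened variable's structural equation is replaced by its fixed value.
Feed = 2Speed + 6  [with Speed=0]  = 6
Wear = -2Speed + 2Heat + 2Feed  [with Speed=0, Heat=6, Feed=6]  = 24
Output = Speed^2 + Wear  [with Speed=0, Wear=24]  = 24

24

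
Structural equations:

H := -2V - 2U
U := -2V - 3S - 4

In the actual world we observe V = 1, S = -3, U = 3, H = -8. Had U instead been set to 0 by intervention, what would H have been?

-2

The intervention breaks the incoming arrows to U: U := -2V - 3S - 4 no longer applies, and U = 0.
H = -2V - 2U  [with V=1, U=0]  = -2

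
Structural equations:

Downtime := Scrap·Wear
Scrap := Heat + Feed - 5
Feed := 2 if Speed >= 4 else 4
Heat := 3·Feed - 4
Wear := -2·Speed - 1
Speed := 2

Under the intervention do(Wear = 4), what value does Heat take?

Under do(Wear=4), the mechanism Wear := -2·Speed - 1 is discarded; Wear is fixed at 4.
Since Heat is not a descendant of the intervened variable, it is unaffected.
Feed = 2 if Speed >= 4 else 4  [with Speed=2]  = 4
Heat = 3·Feed - 4  [with Feed=4]  = 8

8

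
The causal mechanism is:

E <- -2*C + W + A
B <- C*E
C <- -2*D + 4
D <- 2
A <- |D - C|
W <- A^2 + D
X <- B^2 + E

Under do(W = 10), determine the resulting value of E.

Intervening sets W = 10 and removes its equation (W <- A^2 + D).
C = -2*D + 4  [with D=2]  = 0
A = |D - C|  [with D=2, C=0]  = 2
E = -2*C + W + A  [with C=0, W=10, A=2]  = 12

12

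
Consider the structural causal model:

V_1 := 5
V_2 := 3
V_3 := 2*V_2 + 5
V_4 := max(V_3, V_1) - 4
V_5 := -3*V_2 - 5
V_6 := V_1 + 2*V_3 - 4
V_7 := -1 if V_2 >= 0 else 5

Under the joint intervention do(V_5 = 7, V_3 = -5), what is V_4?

Under do(V_5 = 7, V_3 = -5), each intervened variable's structural equation is replaced by its fixed value.
V_4 = max(V_3, V_1) - 4  [with V_3=-5, V_1=5]  = 1

1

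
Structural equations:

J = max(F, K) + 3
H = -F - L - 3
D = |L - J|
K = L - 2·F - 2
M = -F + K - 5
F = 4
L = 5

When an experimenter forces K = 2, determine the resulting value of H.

-12

do(K=2) replaces the equation K = L - 2·F - 2 with the constant K = 2.
H is not downstream of the intervention, so its value is determined by the original equations.
H = -F - L - 3  [with F=4, L=5]  = -12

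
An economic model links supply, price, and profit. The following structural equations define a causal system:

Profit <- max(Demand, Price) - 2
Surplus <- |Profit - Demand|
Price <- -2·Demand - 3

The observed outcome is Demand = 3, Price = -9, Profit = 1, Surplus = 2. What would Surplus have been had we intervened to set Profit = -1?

4

The intervention breaks the incoming arrows to Profit: Profit <- max(Demand, Price) - 2 no longer applies, and Profit = -1.
Surplus = |Profit - Demand|  [with Profit=-1, Demand=3]  = 4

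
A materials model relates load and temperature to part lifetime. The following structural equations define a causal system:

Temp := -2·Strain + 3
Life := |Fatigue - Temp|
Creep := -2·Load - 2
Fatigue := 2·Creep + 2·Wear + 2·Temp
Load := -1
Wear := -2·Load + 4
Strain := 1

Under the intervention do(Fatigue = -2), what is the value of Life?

3

Intervening sets Fatigue = -2 and removes its equation (Fatigue := 2·Creep + 2·Wear + 2·Temp).
Temp = -2·Strain + 3  [with Strain=1]  = 1
Life = |Fatigue - Temp|  [with Fatigue=-2, Temp=1]  = 3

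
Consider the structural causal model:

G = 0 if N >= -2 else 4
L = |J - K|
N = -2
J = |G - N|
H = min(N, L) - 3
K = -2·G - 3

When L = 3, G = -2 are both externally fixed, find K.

Setting L = 3, G = -2 by intervention discards those variables' equations.
K = -2·G - 3  [with G=-2]  = 1

1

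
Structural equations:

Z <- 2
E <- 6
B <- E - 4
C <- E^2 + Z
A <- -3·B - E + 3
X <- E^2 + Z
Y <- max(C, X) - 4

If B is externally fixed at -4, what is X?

The intervention breaks the incoming arrows to B: B <- E - 4 no longer applies, and B = -4.
No directed path runs from B to X, so X keeps its natural value.
X = E^2 + Z  [with E=6, Z=2]  = 38

38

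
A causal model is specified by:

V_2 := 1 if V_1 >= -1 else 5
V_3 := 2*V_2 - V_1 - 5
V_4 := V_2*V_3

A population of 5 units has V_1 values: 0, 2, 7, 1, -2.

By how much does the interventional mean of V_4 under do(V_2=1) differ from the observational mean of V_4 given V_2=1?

0.9

Every unit gets V_2=1 under the intervention. V_4 values become -3, -5, -10, -4, -1; E[V_4|do(V_2=1)] = -4.6.
Conditioning on V_2=1 selects the 4 unit(s) with V_1 ∈ {0, 2, 7, 1}. Their V_4 values: -3, -5, -10, -4. Mean = -5.5.
Difference = -4.6 − (-5.5) = 0.9.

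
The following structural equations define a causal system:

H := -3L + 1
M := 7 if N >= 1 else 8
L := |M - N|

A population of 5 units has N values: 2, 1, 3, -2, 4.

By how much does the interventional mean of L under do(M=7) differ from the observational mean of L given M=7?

Under do(M=7), M's equation is replaced by M=7 for every unit. Per-unit L: 5, 6, 4, 9, 3. Mean = 5.4.
Conditioning on M=7 selects the 4 unit(s) with N ∈ {2, 1, 3, 4}. Their L values: 5, 6, 4, 3. Mean = 4.5.
Difference = 5.4 − 4.5 = 0.9.

0.9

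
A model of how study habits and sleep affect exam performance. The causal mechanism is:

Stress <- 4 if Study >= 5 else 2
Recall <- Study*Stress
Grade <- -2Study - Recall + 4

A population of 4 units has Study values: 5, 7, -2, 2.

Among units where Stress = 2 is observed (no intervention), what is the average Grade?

4

Conditioning on Stress=2 selects the 2 unit(s) with Study ∈ {-2, 2}. Their Grade values: 12, -4. Mean = 4.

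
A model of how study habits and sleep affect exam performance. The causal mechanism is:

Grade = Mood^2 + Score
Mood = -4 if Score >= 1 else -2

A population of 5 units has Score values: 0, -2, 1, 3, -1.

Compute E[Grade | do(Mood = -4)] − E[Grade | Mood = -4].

Under do(Mood=-4), Mood's equation is replaced by Mood=-4 for every unit. Per-unit Grade: 16, 14, 17, 19, 15. Mean = 16.2.
Conditioning on Mood=-4 selects the 2 unit(s) with Score ∈ {1, 3}. Their Grade values: 17, 19. Mean = 18.
Difference = 16.2 − 18 = -1.8.

-1.8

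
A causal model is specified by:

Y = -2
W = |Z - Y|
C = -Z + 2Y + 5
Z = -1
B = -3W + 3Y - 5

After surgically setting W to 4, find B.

The intervention breaks the incoming arrows to W: W = |Z - Y| no longer applies, and W = 4.
B = -3W + 3Y - 5  [with W=4, Y=-2]  = -23

-23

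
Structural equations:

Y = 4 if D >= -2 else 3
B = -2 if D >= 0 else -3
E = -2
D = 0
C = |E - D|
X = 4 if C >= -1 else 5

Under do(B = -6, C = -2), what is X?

5

The joint intervention fixes B = -6, C = -2, removing each variable's own equation.
X = 4 if C >= -1 else 5  [with C=-2]  = 5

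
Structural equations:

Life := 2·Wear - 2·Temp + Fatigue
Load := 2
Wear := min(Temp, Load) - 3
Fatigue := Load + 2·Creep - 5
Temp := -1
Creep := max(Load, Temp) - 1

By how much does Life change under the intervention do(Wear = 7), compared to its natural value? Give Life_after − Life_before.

Under do(Wear=7), the mechanism Wear := min(Temp, Load) - 3 is discarded; Wear is fixed at 7.
Creep = max(Load, Temp) - 1  [with Load=2, Temp=-1]  = 1
Fatigue = Load + 2·Creep - 5  [with Load=2, Creep=1]  = -1
Life = 2·Wear - 2·Temp + Fatigue  [with Wear=7, Temp=-1, Fatigue=-1]  = 15
Without intervention: Creep = max(Load, Temp) - 1  [with Load=2, Temp=-1]  = 1; Wear = min(Temp, Load) - 3  [with Temp=-1, Load=2]  = -4; Fatigue = Load + 2·Creep - 5  [with Load=2, Creep=1]  = -1; Life = 2·Wear - 2·Temp + Fatigue  [with Wear=-4, Temp=-1, Fatigue=-1]  = -7.
Change = 15 − (-7) = 22.

22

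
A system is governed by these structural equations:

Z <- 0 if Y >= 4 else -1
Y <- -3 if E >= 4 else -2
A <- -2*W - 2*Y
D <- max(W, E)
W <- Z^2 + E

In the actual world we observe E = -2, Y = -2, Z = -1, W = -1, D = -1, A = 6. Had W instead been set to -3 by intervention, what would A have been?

10

Under do(W=-3), the mechanism W <- Z^2 + E is discarded; W is fixed at -3.
Y = -3 if E >= 4 else -2  [with E=-2]  = -2
A = -2*W - 2*Y  [with W=-3, Y=-2]  = 10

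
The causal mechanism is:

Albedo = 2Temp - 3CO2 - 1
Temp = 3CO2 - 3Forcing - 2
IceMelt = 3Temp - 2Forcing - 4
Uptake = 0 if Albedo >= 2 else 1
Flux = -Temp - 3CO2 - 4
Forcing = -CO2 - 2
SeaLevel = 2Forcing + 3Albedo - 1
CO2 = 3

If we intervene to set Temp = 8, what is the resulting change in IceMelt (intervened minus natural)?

-42

The intervention breaks the incoming arrows to Temp: Temp = 3CO2 - 3Forcing - 2 no longer applies, and Temp = 8.
Forcing = -CO2 - 2  [with CO2=3]  = -5
IceMelt = 3Temp - 2Forcing - 4  [with Temp=8, Forcing=-5]  = 30
Without intervention: Forcing = -CO2 - 2  [with CO2=3]  = -5; Temp = 3CO2 - 3Forcing - 2  [with CO2=3, Forcing=-5]  = 22; IceMelt = 3Temp - 2Forcing - 4  [with Temp=22, Forcing=-5]  = 72.
Change = 30 − 72 = -42.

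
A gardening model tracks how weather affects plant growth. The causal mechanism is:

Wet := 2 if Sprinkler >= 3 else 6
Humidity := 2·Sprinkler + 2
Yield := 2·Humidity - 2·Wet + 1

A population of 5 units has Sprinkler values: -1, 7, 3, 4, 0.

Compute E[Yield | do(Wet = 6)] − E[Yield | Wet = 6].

12.4

The intervention sets Wet=6 in all 5 units regardless of Sprinkler. Recomputing Yield per unit gives -11, 21, 5, 9, -7; average 3.4.
Observing Wet=6 restricts to units where Wet's equation naturally yields 6: Sprinkler ∈ {-1, 0}. In that subpopulation Yield = -11, -7, mean -9.
Difference = 3.4 − (-9) = 12.4.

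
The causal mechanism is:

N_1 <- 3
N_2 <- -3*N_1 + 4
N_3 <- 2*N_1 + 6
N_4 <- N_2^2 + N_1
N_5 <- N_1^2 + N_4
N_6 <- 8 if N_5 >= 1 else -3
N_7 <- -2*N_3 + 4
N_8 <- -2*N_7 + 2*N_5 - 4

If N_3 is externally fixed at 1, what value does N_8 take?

66

The intervention breaks the incoming arrows to N_3: N_3 <- 2*N_1 + 6 no longer applies, and N_3 = 1.
N_2 = -3*N_1 + 4  [with N_1=3]  = -5
N_4 = N_2^2 + N_1  [with N_2=-5, N_1=3]  = 28
N_5 = N_1^2 + N_4  [with N_1=3, N_4=28]  = 37
N_7 = -2*N_3 + 4  [with N_3=1]  = 2
N_8 = -2*N_7 + 2*N_5 - 4  [with N_7=2, N_5=37]  = 66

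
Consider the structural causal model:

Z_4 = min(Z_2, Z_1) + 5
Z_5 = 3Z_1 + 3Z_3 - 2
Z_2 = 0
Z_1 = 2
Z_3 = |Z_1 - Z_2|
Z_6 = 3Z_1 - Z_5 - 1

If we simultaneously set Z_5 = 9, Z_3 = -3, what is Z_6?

The joint intervention fixes Z_5 = 9, Z_3 = -3, removing each variable's own equation.
Z_6 = 3Z_1 - Z_5 - 1  [with Z_1=2, Z_5=9]  = -4

-4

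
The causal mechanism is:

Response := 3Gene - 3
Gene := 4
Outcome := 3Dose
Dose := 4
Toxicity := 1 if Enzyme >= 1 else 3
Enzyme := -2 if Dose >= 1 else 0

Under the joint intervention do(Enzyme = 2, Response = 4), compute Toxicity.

1

Setting Enzyme = 2, Response = 4 by intervention discards those variables' equations.
Toxicity = 1 if Enzyme >= 1 else 3  [with Enzyme=2]  = 1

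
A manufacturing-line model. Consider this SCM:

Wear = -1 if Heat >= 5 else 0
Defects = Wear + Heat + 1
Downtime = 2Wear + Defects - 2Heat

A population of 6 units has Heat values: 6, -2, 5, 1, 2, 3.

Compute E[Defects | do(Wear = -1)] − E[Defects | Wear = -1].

-3

The intervention sets Wear=-1 in all 6 units regardless of Heat. Recomputing Defects per unit gives 6, -2, 5, 1, 2, 3; average 2.5.
Observing Wear=-1 restricts to units where Wear's equation naturally yields -1: Heat ∈ {6, 5}. In that subpopulation Defects = 6, 5, mean 5.5.
Difference = 2.5 − 5.5 = -3.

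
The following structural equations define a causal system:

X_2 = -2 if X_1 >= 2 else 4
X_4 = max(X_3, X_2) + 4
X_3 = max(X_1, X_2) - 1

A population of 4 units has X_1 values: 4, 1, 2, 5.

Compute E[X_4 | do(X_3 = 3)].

Every unit gets X_3=3 under the intervention. X_4 values become 7, 8, 7, 7; E[X_4|do(X_3=3)] = 7.25.

7.25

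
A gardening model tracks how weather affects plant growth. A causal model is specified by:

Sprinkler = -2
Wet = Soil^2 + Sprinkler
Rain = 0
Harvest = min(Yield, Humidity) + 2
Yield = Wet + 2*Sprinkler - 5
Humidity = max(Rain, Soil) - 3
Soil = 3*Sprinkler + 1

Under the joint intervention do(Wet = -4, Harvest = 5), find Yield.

The joint intervention fixes Wet = -4, Harvest = 5, removing each variable's own equation.
Yield = Wet + 2*Sprinkler - 5  [with Wet=-4, Sprinkler=-2]  = -13

-13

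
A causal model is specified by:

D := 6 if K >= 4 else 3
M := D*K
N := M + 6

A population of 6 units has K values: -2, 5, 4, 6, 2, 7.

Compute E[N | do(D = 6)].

Under do(D=6), D's equation is replaced by D=6 for every unit. Per-unit N: -6, 36, 30, 42, 18, 48. Mean = 28.

28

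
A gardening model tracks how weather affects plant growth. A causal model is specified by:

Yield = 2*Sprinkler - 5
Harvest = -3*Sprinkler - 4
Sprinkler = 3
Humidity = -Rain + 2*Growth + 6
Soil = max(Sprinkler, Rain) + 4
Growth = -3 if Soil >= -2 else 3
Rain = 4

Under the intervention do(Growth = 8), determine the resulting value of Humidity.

18

Intervening sets Growth = 8 and removes its equation (Growth = -3 if Soil >= -2 else 3).
Humidity = -Rain + 2*Growth + 6  [with Rain=4, Growth=8]  = 18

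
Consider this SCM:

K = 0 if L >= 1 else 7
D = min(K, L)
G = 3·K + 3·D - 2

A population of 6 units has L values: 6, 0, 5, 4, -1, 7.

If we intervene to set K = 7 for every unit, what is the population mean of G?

29.5

The intervention sets K=7 in all 6 units regardless of L. Recomputing G per unit gives 37, 19, 34, 31, 16, 40; average 29.5.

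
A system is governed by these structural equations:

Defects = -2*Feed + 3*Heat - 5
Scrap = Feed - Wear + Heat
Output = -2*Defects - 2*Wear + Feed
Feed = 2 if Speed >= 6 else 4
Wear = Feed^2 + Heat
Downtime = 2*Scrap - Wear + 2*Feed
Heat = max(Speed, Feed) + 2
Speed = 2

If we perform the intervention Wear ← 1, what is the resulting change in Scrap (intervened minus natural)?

Under do(Wear=1), the mechanism Wear = Feed^2 + Heat is discarded; Wear is fixed at 1.
Feed = 2 if Speed >= 6 else 4  [with Speed=2]  = 4
Heat = max(Speed, Feed) + 2  [with Speed=2, Feed=4]  = 6
Scrap = Feed - Wear + Heat  [with Feed=4, Wear=1, Heat=6]  = 9
Without intervention: Feed = 2 if Speed >= 6 else 4  [with Speed=2]  = 4; Heat = max(Speed, Feed) + 2  [with Speed=2, Feed=4]  = 6; Wear = Feed^2 + Heat  [with Feed=4, Heat=6]  = 22; Scrap = Feed - Wear + Heat  [with Feed=4, Wear=22, Heat=6]  = -12.
Change = 9 − (-12) = 21.

21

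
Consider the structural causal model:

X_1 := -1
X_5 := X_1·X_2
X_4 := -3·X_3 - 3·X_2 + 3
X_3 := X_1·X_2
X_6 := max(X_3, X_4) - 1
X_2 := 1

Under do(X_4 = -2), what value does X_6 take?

Under do(X_4=-2), the mechanism X_4 := -3·X_3 - 3·X_2 + 3 is discarded; X_4 is fixed at -2.
X_3 = X_1·X_2  [with X_1=-1, X_2=1]  = -1
X_6 = max(X_3, X_4) - 1  [with X_3=-1, X_4=-2]  = -2

-2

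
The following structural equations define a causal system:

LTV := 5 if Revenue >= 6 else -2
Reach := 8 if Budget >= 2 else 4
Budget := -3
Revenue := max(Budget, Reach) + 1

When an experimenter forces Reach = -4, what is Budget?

Under do(Reach=-4), the mechanism Reach := 8 if Budget >= 2 else 4 is discarded; Reach is fixed at -4.
Budget is not downstream of the intervention, so its value is determined by the original equations.

-3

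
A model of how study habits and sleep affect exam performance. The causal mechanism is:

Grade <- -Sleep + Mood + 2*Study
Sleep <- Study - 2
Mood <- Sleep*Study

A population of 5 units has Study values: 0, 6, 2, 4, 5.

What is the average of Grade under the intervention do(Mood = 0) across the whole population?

5.4

Under do(Mood=0), Mood's equation is replaced by Mood=0 for every unit. Per-unit Grade: 2, 8, 4, 6, 7. Mean = 5.4.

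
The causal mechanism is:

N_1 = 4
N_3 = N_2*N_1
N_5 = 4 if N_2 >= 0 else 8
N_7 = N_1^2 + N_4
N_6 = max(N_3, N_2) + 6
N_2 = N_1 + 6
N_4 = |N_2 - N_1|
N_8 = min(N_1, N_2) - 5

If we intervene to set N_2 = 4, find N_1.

4

Under do(N_2=4), the mechanism N_2 = N_1 + 6 is discarded; N_2 is fixed at 4.
N_1 is not downstream of the intervention, so its value is determined by the original equations.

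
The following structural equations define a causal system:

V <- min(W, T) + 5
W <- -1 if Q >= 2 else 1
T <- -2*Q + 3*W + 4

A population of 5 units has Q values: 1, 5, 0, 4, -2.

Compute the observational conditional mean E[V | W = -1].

-3

Observing W=-1 restricts to units where W's equation naturally yields -1: Q ∈ {5, 4}. In that subpopulation V = -4, -2, mean -3.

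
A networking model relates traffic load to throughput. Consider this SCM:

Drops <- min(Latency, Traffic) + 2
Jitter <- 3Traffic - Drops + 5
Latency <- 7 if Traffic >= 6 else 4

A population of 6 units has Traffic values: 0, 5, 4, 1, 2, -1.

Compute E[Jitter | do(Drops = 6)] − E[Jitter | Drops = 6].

-8

Under do(Drops=6), Drops's equation is replaced by Drops=6 for every unit. Per-unit Jitter: -1, 14, 11, 2, 5, -4. Mean = 4.5.
Conditioning on Drops=6 selects the 2 unit(s) with Traffic ∈ {5, 4}. Their Jitter values: 14, 11. Mean = 12.5.
Difference = 4.5 − 12.5 = -8.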